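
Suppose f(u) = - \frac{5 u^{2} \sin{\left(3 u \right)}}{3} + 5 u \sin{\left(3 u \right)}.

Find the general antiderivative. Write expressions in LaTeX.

Integrate term by term and add the pieces.
Check: d/du[\frac{5 \left(9 u^{2} \cos{\left(3 u \right)} - 6 u \sin{\left(3 u \right)} - 27 u \cos{\left(3 u \right)} + 9 \sin{\left(3 u \right)} - 2 \cos{\left(3 u \right)}\right)}{81}] = - \frac{5 u^{2} \sin{\left(3 u \right)}}{3} + 5 u \sin{\left(3 u \right)} = f(u).

F(u) = \frac{5 \left(9 u^{2} \cos{\left(3 u \right)} - 6 u \sin{\left(3 u \right)} - 27 u \cos{\left(3 u \right)} + 9 \sin{\left(3 u \right)} - 2 \cos{\left(3 u \right)}\right)}{81} + C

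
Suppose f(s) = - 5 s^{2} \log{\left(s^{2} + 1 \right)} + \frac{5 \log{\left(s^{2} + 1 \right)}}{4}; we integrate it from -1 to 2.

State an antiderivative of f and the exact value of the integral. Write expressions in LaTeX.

Antiderivative: F(s) = \frac{5 \left(8 s^{3} + 3 s \left(3 - 4 s^{2}\right) \log{\left(s^{2} + 1 \right)} - 42 s + 42 \operatorname{atan}{\left(s \right)}\right)}{36}; value = - \frac{65 \log{\left(5 \right)}}{6} - \frac{15}{2} - \frac{5 \log{\left(2 \right)}}{12} + \frac{35 \pi}{24} + \frac{35 \operatorname{atan}{\left(2 \right)}}{6}

The integrand splits into summands that can be handled one at a time.
F(s) = \frac{5 \left(8 s^{3} + 3 s \left(3 - 4 s^{2}\right) \log{\left(s^{2} + 1 \right)} - 42 s + 42 \operatorname{atan}{\left(s \right)}\right)}{36} is an antiderivative of f.
Check: d/ds[\frac{5 \left(8 s^{3} + 3 s \left(3 - 4 s^{2}\right) \log{\left(s^{2} + 1 \right)} - 42 s + 42 \operatorname{atan}{\left(s \right)}\right)}{36}] = - 5 s^{2} \log{\left(s^{2} + 1 \right)} + \frac{5 \log{\left(s^{2} + 1 \right)}}{4} = f(s).
F(2) = - \frac{65 \log{\left(5 \right)}}{6} - \frac{25}{9} + \frac{35 \operatorname{atan}{\left(2 \right)}}{6}; F(-1) = - \frac{35 \pi}{24} + \frac{5 \log{\left(2 \right)}}{12} + \frac{85}{18}.
Integral = F(2) - F(-1) = - \frac{65 \log{\left(5 \right)}}{6} - \frac{15}{2} - \frac{5 \log{\left(2 \right)}}{12} + \frac{35 \pi}{24} + \frac{35 \operatorname{atan}{\left(2 \right)}}{6}.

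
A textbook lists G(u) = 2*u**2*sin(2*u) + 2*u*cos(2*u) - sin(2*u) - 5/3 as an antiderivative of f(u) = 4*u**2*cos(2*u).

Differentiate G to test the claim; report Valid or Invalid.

Valid - the claim checks out under differentiation.

d/du[G] = 4*u**2*cos(2*u)
This equals f(u) exactly, so the claim holds.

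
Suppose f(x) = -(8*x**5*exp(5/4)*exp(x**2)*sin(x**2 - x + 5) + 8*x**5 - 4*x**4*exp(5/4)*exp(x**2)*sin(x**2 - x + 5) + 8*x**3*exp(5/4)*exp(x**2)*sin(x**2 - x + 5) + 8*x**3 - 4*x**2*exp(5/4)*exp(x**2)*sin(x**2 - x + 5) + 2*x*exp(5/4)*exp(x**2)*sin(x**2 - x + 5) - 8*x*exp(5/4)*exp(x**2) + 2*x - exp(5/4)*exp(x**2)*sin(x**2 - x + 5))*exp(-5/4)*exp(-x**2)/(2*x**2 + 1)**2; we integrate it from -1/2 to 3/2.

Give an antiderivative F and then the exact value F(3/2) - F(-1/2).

Antiderivative: F(x) = exp(-x**2 - 5/4) + cos(x**2 - x + 5) - 1/(x**2 + 1/2); value = -exp(-3/2) + exp(-7/2) + 32/33

Differentiate the proposed F(x) back; it has to land on f(x) exactly.
F(x) = exp(-x**2 - 5/4) + cos(x**2 - x + 5) - 1/(x**2 + 1/2) is an antiderivative of f.
Check: d/dx[exp(-x**2 - 5/4) + cos(x**2 - x + 5) - 1/(x**2 + 1/2)] = (-8*x**5*exp(5/4)*exp(x**2)*sin(x**2 - x + 5) - 8*x**5 + 4*x**4*exp(5/4)*exp(x**2)*sin(x**2 - x + 5) - 8*x**3*exp(5/4)*exp(x**2)*sin(x**2 - x + 5) - 8*x**3 + 4*x**2*exp(5/4)*exp(x**2)*sin(x**2 - x + 5) - 2*x*exp(5/4)*exp(x**2)*sin(x**2 - x + 5) + 8*x*exp(5/4)*exp(x**2) - 2*x + exp(5/4)*exp(x**2)*sin(x**2 - x + 5))/(4*x**4*exp(5/4)*exp(x**2) + 4*x**2*exp(5/4)*exp(x**2) + exp(5/4)*exp(x**2)), which equals f(x).
F(3/2) = -4/11 + exp(-7/2) + cos(23/4); F(-1/2) = -4/3 + exp(-3/2) + cos(23/4).
Integral = F(3/2) - F(-1/2) = -exp(-3/2) + exp(-7/2) + 32/33.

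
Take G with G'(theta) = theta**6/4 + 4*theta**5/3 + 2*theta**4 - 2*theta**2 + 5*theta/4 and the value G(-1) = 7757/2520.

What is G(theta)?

G(theta) = theta**7/28 + 2*theta**6/9 + 2*theta**5/5 - 2*theta**3/3 + 5*theta**2/8 + 2

Integrate term by term and add the pieces.
A general antiderivative is theta**7/28 + 2*theta**6/9 + 2*theta**5/5 - 2*theta**3/3 + 5*theta**2/8 + C.
The condition gives C = 7757/2520 - (2717/2520) = 2.
So G(theta) = theta**7/28 + 2*theta**6/9 + 2*theta**5/5 - 2*theta**3/3 + 5*theta**2/8 + 2.
Check: d/dtheta[theta**7/28 + 2*theta**6/9 + 2*theta**5/5 - 2*theta**3/3 + 5*theta**2/8 + 2] = theta**6/4 + 4*theta**5/3 + 2*theta**4 - 2*theta**2 + 5*theta/4 = G'(theta).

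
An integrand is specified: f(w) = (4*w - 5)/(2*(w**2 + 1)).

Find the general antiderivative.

A first test for any F(w): its w-derivative must equal f(w) identically.
Check: d/dw[log(w**2 + 1) - 5*atan(w)/2] = (4*w - 5)/(2*w**2 + 2), which equals f(w).

F(w) = log(w**2 + 1) - 5*atan(w)/2 + C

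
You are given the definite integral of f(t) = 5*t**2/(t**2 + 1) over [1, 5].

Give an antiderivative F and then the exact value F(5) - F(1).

Antiderivative: F(t) = 5*(t - atan(t)); value = -5*atan(5) + 5*pi/4 + 20

For F(t) to be correct the identity F'(t) - f(t) = 0 must hold.
F(t) = 5*(t - atan(t)) is an antiderivative of f.
Check: d/dt[5*(t - atan(t))] = 5*t**2/(t**2 + 1) = f(t).
F(5) = 25 - 5*atan(5); F(1) = 5 - 5*pi/4.
Integral = F(5) - F(1) = -5*atan(5) + 5*pi/4 + 20.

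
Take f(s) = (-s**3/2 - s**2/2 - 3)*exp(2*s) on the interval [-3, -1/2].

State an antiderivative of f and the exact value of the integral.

f has the shape u'v + uv' for u = -s**3/4 + s**2/8 - s/8 - 23/16 and v = exp(2*s) — it is the derivative of the product u*v.
F(s) = -s**3*exp(2*s)/4 + s**2*exp(2*s)/8 - s*exp(2*s)/8 - 23*exp(2*s)/16 is an antiderivative of f.
Check: d/ds[-s**3*exp(2*s)/4 + s**2*exp(2*s)/8 - s*exp(2*s)/8 - 23*exp(2*s)/16] = -s**3*exp(2*s)/2 - s**2*exp(2*s)/2 - 3*exp(2*s), which equals f(s).
F(-1/2) = -21*exp(-1)/16; F(-3) = 109*exp(-6)/16.
Integral = F(-1/2) - F(-3) = -21*exp(-1)/16 - 109*exp(-6)/16.

Antiderivative: F(s) = -s**3*exp(2*s)/4 + s**2*exp(2*s)/8 - s*exp(2*s)/8 - 23*exp(2*s)/16; value = -21*exp(-1)/16 - 109*exp(-6)/16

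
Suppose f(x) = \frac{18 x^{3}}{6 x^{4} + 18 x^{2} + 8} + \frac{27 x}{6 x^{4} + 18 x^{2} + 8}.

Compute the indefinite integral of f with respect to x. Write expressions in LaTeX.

The substitution u = \frac{x^{4}}{2} + \frac{3 x^{2}}{2} + \frac{2}{3} works: f is exactly (dF/du)*(du/dx) for that inner function.
Check: d/dx[\frac{3 \log{\left(3 x^{4} + 9 x^{2} + 4 \right)}}{4}] = \frac{18 x^{3} + 27 x}{6 x^{4} + 18 x^{2} + 8}, which equals f(x).

F(x) = \frac{3 \log{\left(3 x^{4} + 9 x^{2} + 4 \right)}}{4} + C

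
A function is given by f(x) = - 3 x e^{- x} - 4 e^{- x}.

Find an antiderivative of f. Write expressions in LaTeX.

f has the shape u'v + uv' for u = 3 x + 7 and v = e^{- x} — it is the derivative of the product u*v.
Check: d/dx[\left(3 x + 7\right) e^{- x}] = \left(- 3 x - 4\right) e^{- x}, which equals f(x).

An antiderivative is F(x) = \left(3 x + 7\right) e^{- x}.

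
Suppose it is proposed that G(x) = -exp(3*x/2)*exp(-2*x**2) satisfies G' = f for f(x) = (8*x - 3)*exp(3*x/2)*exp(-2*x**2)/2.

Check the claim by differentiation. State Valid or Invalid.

Valid - differentiating G returns exactly f.

d/dx[G] = (8*x*exp(3*x/2) - 3*exp(3*x/2))*exp(-2*x**2)/2
This equals f(x) exactly, so the claim holds.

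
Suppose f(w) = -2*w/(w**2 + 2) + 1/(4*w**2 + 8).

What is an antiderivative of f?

An antiderivative is F(w) = -log(w**2 + 2) + sqrt(2)*atan(sqrt(2)*w/2)/8.

The integrand splits into summands that can be handled one at a time.
Check: d/dw[-log(w**2 + 2) + sqrt(2)*atan(sqrt(2)*w/2)/8] = (1 - 8*w)/(4*w**2 + 8), which equals f(w).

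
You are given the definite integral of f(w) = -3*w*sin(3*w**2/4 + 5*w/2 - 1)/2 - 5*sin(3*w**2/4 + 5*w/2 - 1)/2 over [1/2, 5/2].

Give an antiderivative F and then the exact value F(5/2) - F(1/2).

Antiderivative: F(w) = cos(3*w**2/4 + 5*w/2 - 1); value = -cos(7/16) + cos(159/16)

f matches the chain-rule pattern g'(h)*h' with inner function h(w) = 3*w**2/4 + 5*w/2 - 1; substituting u = h(w) collapses the integral.
F(w) = cos(3*w**2/4 + 5*w/2 - 1) is an antiderivative of f.
Check: d/dw[cos(3*w**2/4 + 5*w/2 - 1)] = -3*w*sin(3*w**2/4 + 5*w/2 - 1)/2 - 5*sin(3*w**2/4 + 5*w/2 - 1)/2 = f(w).
F(5/2) = cos(159/16); F(1/2) = cos(7/16).
Integral = F(5/2) - F(1/2) = -cos(7/16) + cos(159/16).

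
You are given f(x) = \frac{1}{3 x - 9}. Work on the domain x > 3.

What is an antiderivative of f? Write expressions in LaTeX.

An antiderivative is F(x) = \frac{\log{\left(x - 3 \right)}}{3}.

For F(x) to be correct the identity F'(x) - f(x) = 0 must hold.
Check: d/dx[\frac{\log{\left(x - 3 \right)}}{3}] = \frac{1}{3 x - 9} = f(x).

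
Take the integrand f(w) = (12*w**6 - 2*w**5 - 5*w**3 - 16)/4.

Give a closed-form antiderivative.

Differentiate the proposed F(w) back; it has to land on f(w) exactly.
Check: d/dw[w*(144*w**6 - 28*w**5 - 105*w**3 - 1344)/336] = 3*w**6 - w**5/2 - 5*w**3/4 - 4, which equals f(w).

An antiderivative is F(w) = w*(144*w**6 - 28*w**5 - 105*w**3 - 1344)/336.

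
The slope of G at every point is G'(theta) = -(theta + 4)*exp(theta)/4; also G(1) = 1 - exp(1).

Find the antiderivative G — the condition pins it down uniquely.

G(theta) = -(theta*exp(theta) + 3*exp(theta) - 4)/4

Recognize the product-rule pattern: G'(theta) = u'v + uv' with u = -theta/4 - 3/4, v = exp(theta), so integration by parts undoes it.
A general antiderivative is (-theta - 3)*exp(theta)/4 + C.
The condition gives C = 1 - exp(1) - (-exp(1)) = 1.
So G(theta) = -(theta*exp(theta) + 3*exp(theta) - 4)/4.
Check: d/dtheta[-(theta*exp(theta) + 3*exp(theta) - 4)/4] = -theta*exp(theta)/4 - exp(theta), which equals G'(theta).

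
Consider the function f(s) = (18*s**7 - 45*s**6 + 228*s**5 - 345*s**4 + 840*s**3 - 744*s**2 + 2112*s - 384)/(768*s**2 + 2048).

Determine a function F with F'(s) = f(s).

An antiderivative is F(s) = ((s**2 - s + 4)**3 + 192*log(s**2/2 + 4/3))/256.

Whatever form F(s) takes, F'(s) = f(s) is non-negotiable.
Check: d/ds[((s**2 - s + 4)**3 + 192*log(s**2/2 + 4/3))/256] = (18*s**7 - 45*s**6 + 228*s**5 - 345*s**4 + 840*s**3 - 744*s**2 + 2112*s - 384)/(768*s**2 + 2048) = f(s).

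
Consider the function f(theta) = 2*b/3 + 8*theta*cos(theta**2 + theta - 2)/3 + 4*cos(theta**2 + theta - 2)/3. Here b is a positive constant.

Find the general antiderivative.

Integrate term by term and add the pieces.
Check: d/dtheta[2*b*theta/3 + 4*sin(theta**2 + theta - 2)/3] = 2*b/3 + 8*theta*cos(theta**2 + theta - 2)/3 + 4*cos(theta**2 + theta - 2)/3 = f(theta).

F(theta) = 2*b*theta/3 + 4*sin(theta**2 + theta - 2)/3 + C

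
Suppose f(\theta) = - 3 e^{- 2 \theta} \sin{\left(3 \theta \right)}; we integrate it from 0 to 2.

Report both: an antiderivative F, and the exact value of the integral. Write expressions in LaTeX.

Since d/d\theta undoes antidifferentiation here, F'(\theta) = f(\theta) is required of F(\theta).
F(\theta) = \frac{3 \left(2 \sin{\left(3 \theta \right)} + 3 \cos{\left(3 \theta \right)}\right) e^{- 2 \theta}}{13} is an antiderivative of f.
Check: d/d\theta[\frac{3 \left(2 \sin{\left(3 \theta \right)} + 3 \cos{\left(3 \theta \right)}\right) e^{- 2 \theta}}{13}] = - 3 e^{- 2 \theta} \sin{\left(3 \theta \right)} = f(\theta).
F(2) = \frac{6 \sin{\left(6 \right)}}{13 e^{4}} + \frac{9 \cos{\left(6 \right)}}{13 e^{4}}; F(0) = \frac{9}{13}.
Integral = F(2) - F(0) = - \frac{9}{13} + \frac{6 \sin{\left(6 \right)}}{13 e^{4}} + \frac{9 \cos{\left(6 \right)}}{13 e^{4}}.

Antiderivative: F(\theta) = \frac{3 \left(2 \sin{\left(3 \theta \right)} + 3 \cos{\left(3 \theta \right)}\right) e^{- 2 \theta}}{13}; value = - \frac{9}{13} + \frac{6 \sin{\left(6 \right)}}{13 e^{4}} + \frac{9 \cos{\left(6 \right)}}{13 e^{4}}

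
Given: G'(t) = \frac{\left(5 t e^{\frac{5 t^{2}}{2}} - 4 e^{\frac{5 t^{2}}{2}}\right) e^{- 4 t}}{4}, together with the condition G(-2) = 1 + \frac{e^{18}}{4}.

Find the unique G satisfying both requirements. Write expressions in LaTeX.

G'(t) matches the chain-rule pattern g'(h)*h' with inner function h(t) = \frac{5 t^{2}}{2} - 4 t; substituting u = h(t) collapses the integral.
A general antiderivative is \frac{e^{\frac{5 t^{2}}{2} - 4 t}}{4} + C.
The condition gives C = 1 + \frac{e^{18}}{4} - (\frac{e^{18}}{4}) = 1.
So G(t) = \frac{4 + e^{- 4 t} e^{\frac{5 t^{2}}{2}}}{4}.
Check: d/dt[\frac{4 + e^{- 4 t} e^{\frac{5 t^{2}}{2}}}{4}] = \frac{\left(5 t e^{\frac{5 t^{2}}{2}} - 4 e^{\frac{5 t^{2}}{2}}\right) e^{- 4 t}}{4} = G'(t).

G(t) = \frac{4 + e^{- 4 t} e^{\frac{5 t^{2}}{2}}}{4}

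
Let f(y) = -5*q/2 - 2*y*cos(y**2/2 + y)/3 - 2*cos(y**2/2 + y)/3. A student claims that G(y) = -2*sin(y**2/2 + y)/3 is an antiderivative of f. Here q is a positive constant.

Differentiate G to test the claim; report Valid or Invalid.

d/dy[G] = -2*y*cos(y**2/2 + y)/3 - 2*cos(y**2/2 + y)/3
d/dy[G] - f(y) = 5*q/2 != 0.

Invalid: d/dy[G] - f = 5*q/2, which is not 0.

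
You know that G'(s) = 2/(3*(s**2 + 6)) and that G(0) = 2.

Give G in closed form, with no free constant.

For G(s) to be correct, d/ds[G] must agree with the stated G'(s) identically.
A general antiderivative is sqrt(6)*atan(sqrt(6)*s/6)/9 + C.
The condition gives C = 2 - (0) = 2.
So G(s) = sqrt(6)*atan(sqrt(6)*s/6)/9 + 2.
Check: d/ds[sqrt(6)*atan(sqrt(6)*s/6)/9 + 2] = 2/(3*s**2 + 18), which equals G'(s).

G(s) = sqrt(6)*atan(sqrt(6)*s/6)/9 + 2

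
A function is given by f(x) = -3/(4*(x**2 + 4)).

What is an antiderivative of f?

An antiderivative is F(x) = -3*atan(x/2)/8.

Differentiate the proposed F(x) back; it has to land on f(x) exactly.
Check: d/dx[-3*atan(x/2)/8] = -3/(4*x**2 + 16), which equals f(x).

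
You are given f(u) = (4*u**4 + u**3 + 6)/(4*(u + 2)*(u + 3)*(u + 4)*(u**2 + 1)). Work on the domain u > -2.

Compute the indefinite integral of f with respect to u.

F(u) = 31*log(u + 2)/20 - 303*log(u + 3)/40 + 483*log(u + 4)/68 - 53*log(u**2 + 1)/1360 + 5*atan(u)/136 + C

Factor the denominator (4*(u + 2)*(u + 3)*(u + 4)*(u**2 + 1)) and decompose: f = -(53*u - 25)/(680*(u**2 + 1)) + 483/(68*(u + 4)) - 303/(40*(u + 3)) + 31/(20*(u + 2)); each piece integrates to a log, atan, or power term.
Check: d/du[31*log(u + 2)/20 - 303*log(u + 3)/40 + 483*log(u + 4)/68 - 53*log(u**2 + 1)/1360 + 5*atan(u)/136] = (4*u**4 + u**3 + 6)/(4*u**5 + 36*u**4 + 108*u**3 + 132*u**2 + 104*u + 96), which equals f(u).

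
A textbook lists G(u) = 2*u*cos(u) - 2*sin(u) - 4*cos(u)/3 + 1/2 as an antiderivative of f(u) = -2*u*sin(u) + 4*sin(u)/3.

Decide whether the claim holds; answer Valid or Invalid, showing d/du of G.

Valid: G'(u) = f(u).

d/du[G] = -2*u*sin(u) + 4*sin(u)/3
This equals f(u) exactly, so the claim holds.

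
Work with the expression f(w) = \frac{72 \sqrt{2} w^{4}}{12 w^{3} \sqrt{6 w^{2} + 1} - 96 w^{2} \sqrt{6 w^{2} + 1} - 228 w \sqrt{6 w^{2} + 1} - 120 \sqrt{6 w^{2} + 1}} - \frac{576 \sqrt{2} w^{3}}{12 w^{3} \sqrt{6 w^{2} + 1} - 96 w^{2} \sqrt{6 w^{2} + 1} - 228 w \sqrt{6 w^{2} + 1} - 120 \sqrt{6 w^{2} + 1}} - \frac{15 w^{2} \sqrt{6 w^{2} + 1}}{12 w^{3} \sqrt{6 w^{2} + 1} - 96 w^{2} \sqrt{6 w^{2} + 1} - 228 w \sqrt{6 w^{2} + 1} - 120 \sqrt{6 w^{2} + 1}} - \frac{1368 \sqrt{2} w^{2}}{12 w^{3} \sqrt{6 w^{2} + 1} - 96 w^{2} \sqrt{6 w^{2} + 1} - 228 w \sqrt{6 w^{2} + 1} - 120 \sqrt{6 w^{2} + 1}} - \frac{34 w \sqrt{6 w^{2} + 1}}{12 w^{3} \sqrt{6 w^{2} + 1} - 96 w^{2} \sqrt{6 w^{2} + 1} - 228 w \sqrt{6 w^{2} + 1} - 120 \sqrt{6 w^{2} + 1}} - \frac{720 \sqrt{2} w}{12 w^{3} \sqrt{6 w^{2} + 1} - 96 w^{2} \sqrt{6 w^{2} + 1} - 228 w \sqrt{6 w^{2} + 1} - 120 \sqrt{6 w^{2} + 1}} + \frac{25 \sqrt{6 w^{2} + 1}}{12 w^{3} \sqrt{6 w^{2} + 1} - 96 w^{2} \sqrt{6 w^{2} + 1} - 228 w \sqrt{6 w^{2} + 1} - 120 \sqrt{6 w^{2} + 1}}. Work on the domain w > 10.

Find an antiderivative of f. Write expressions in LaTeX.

Integrate term by term and add the pieces.
Check: d/dw[2 \sqrt{3 w^{2} + \frac{1}{2}} - \frac{5 \log{\left(\frac{w}{2} - 5 \right)}}{4} + \frac{1}{3 \left(w + 1\right)}] = \frac{72 \sqrt{2} w^{4} - 576 \sqrt{2} w^{3} - 15 w^{2} \sqrt{6 w^{2} + 1} - 1368 \sqrt{2} w^{2} - 34 w \sqrt{6 w^{2} + 1} - 720 \sqrt{2} w + 25 \sqrt{6 w^{2} + 1}}{12 w^{3} \sqrt{6 w^{2} + 1} - 96 w^{2} \sqrt{6 w^{2} + 1} - 228 w \sqrt{6 w^{2} + 1} - 120 \sqrt{6 w^{2} + 1}}, which equals f(w).

An antiderivative is F(w) = 2 \sqrt{3 w^{2} + \frac{1}{2}} - \frac{5 \log{\left(\frac{w}{2} - 5 \right)}}{4} + \frac{1}{3 \left(w + 1\right)}.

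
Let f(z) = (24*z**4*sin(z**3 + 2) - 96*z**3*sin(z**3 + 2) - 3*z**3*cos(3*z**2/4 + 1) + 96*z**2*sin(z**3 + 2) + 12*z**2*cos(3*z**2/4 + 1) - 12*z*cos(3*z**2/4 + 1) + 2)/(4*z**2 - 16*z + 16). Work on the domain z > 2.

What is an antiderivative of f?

An antiderivative is F(z) = -(z*sin(3*z**2/4 + 1) + 4*z*cos(z**3 + 2) - 2*sin(3*z**2/4 + 1) - 8*cos(z**3 + 2) + 1)/(2*(z - 2)).

Recover f(z) by differentiating a candidate F(z); any mismatch rules it out.
Check: d/dz[-(z*sin(3*z**2/4 + 1) + 4*z*cos(z**3 + 2) - 2*sin(3*z**2/4 + 1) - 8*cos(z**3 + 2) + 1)/(2*(z - 2))] = (24*z**4*sin(z**3 + 2) - 96*z**3*sin(z**3 + 2) - 3*z**3*cos(3*z**2/4 + 1) + 96*z**2*sin(z**3 + 2) + 12*z**2*cos(3*z**2/4 + 1) - 12*z*cos(3*z**2/4 + 1) + 2)/(4*z**2 - 16*z + 16) = f(z).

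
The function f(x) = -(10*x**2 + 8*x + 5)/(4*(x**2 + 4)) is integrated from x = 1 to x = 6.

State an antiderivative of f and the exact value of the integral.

Antiderivative: F(x) = -5*x/2 - log(x**2 + 4) + 35*atan(x/2)/8; value = -25/2 - log(40) - 35*atan(1/2)/8 + log(5) + 35*atan(3)/8

An antiderivative F(x) passes only if d/dx[F] lands on f(x) exactly.
F(x) = -5*x/2 - log(x**2 + 4) + 35*atan(x/2)/8 is an antiderivative of f.
Check: d/dx[-5*x/2 - log(x**2 + 4) + 35*atan(x/2)/8] = (-10*x**2 - 8*x - 5)/(4*x**2 + 16), which equals f(x).
F(6) = -15 - log(40) + 35*atan(3)/8; F(1) = -5/2 - log(5) + 35*atan(1/2)/8.
Integral = F(6) - F(1) = -25/2 - log(40) - 35*atan(1/2)/8 + log(5) + 35*atan(3)/8.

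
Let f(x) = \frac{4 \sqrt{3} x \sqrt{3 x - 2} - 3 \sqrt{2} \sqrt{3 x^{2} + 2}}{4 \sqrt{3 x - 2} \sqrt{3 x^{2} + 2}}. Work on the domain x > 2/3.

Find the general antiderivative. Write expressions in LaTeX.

For F(x) to be correct the identity F'(x) - f(x) = 0 must hold.
Check: d/dx[- \frac{3 \sqrt{2} \sqrt{3 x - 2} - 2 \sqrt{3} \sqrt{3 x^{2} + 2}}{6}] = \frac{4 \sqrt{3} x \sqrt{3 x - 2} - 3 \sqrt{2} \sqrt{3 x^{2} + 2}}{4 \sqrt{3 x - 2} \sqrt{3 x^{2} + 2}} = f(x).

F(x) = - \frac{3 \sqrt{2} \sqrt{3 x - 2} - 2 \sqrt{3} \sqrt{3 x^{2} + 2}}{6} + C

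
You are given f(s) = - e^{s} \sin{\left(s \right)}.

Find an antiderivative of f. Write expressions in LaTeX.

A first test for any F(s): its s-derivative must equal f(s) identically.
Check: d/ds[\frac{\left(- \sin{\left(s \right)} + \cos{\left(s \right)}\right) e^{s}}{2}] = - e^{s} \sin{\left(s \right)} = f(s).

An antiderivative is F(s) = \frac{\left(- \sin{\left(s \right)} + \cos{\left(s \right)}\right) e^{s}}{2}.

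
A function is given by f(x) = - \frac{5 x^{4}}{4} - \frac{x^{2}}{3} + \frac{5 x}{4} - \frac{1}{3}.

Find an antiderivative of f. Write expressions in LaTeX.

An antiderivative is F(x) = - \frac{x^{5}}{4} - \frac{x^{3}}{9} + \frac{5 x^{2}}{8} - \frac{x}{3}.

Integrate term by term and add the pieces.
Check: d/dx[- \frac{x^{5}}{4} - \frac{x^{3}}{9} + \frac{5 x^{2}}{8} - \frac{x}{3}] = - \frac{5 x^{4}}{4} - \frac{x^{2}}{3} + \frac{5 x}{4} - \frac{1}{3} = f(x).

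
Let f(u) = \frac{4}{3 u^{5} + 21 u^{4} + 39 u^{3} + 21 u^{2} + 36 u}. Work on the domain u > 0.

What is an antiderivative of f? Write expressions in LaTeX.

An antiderivative is F(u) = \frac{\log{\left(u \right)}}{9} - \frac{2 \log{\left(u + 3 \right)}}{45} + \frac{\log{\left(u + 4 \right)}}{51} - \frac{11 \log{\left(u^{2} + 1 \right)}}{255} - \frac{14 \operatorname{atan}{\left(u \right)}}{255}.

The denominator factors as 3 u \left(u + 3\right) \left(u + 4\right) \left(u^{2} + 1\right); partial fractions split f into directly integrable pieces: - \frac{2 \left(11 u + 7\right)}{255 \left(u^{2} + 1\right)} + \frac{1}{51 \left(u + 4\right)} - \frac{2}{45 \left(u + 3\right)} + \frac{1}{9 u}.
Check: d/du[\frac{\log{\left(u \right)}}{9} - \frac{2 \log{\left(u + 3 \right)}}{45} + \frac{\log{\left(u + 4 \right)}}{51} - \frac{11 \log{\left(u^{2} + 1 \right)}}{255} - \frac{14 \operatorname{atan}{\left(u \right)}}{255}] = \frac{4}{3 u^{5} + 21 u^{4} + 39 u^{3} + 21 u^{2} + 36 u} = f(u).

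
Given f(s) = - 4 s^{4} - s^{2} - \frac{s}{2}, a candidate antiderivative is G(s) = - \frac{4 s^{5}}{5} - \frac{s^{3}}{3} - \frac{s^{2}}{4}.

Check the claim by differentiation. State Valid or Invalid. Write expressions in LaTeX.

d/ds[G] = - 4 s^{4} - s^{2} - \frac{s}{2}
This equals f(s) exactly, so the claim holds.

Valid. The derivative of G reproduces f.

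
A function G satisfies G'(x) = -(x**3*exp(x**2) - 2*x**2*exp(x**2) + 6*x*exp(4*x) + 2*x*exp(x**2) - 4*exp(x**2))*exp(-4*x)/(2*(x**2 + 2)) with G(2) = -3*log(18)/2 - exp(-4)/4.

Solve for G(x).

Whatever form G(x) takes, its d/dx must return the stated G'(x).
A general antiderivative is -exp(x**2 - 4*x)/4 - 3*log(3*x**2 + 6)/2 + C.
The condition gives C = -3*log(18)/2 - exp(-4)/4 - (-3*log(18)/2 - exp(-4)/4) = 0.
So G(x) = -3*log(x**2 + 2)/2 - 3*log(3)/2 - exp(-4*x)*exp(x**2)/4.
Check: d/dx[-3*log(x**2 + 2)/2 - 3*log(3)/2 - exp(-4*x)*exp(x**2)/4] = (-x**3*exp(x**2) + 2*x**2*exp(x**2) - 6*x*exp(4*x) - 2*x*exp(x**2) + 4*exp(x**2))/(2*x**2*exp(4*x) + 4*exp(4*x)), which equals G'(x).

G(x) = -3*log(x**2 + 2)/2 - 3*log(3)/2 - exp(-4*x)*exp(x**2)/4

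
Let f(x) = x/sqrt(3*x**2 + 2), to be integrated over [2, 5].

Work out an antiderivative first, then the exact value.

f matches the chain-rule pattern g'(h)*h' with inner function h(x) = 3*x**2 + 2; substituting u = h(x) collapses the integral.
F(x) = sqrt(3*x**2 + 2)/3 is an antiderivative of f.
Check: d/dx[sqrt(3*x**2 + 2)/3] = x/sqrt(3*x**2 + 2) = f(x).
F(5) = sqrt(77)/3; F(2) = sqrt(14)/3.
Integral = F(5) - F(2) = -sqrt(14)/3 + sqrt(77)/3.

Antiderivative: F(x) = sqrt(3*x**2 + 2)/3; value = -sqrt(14)/3 + sqrt(77)/3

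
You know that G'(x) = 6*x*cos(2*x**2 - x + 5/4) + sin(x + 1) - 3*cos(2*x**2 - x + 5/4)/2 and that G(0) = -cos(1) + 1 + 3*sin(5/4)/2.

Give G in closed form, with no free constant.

The integrand splits into summands that can be handled one at a time.
A general antiderivative is 3*sin(2*x**2 - x + 5/4)/2 - cos(x + 1) + C.
The condition gives C = -cos(1) + 1 + 3*sin(5/4)/2 - (-cos(1) + 3*sin(5/4)/2) = 1.
So G(x) = 3*sin(2*x**2 - x + 5/4)/2 - cos(x + 1) + 1.
Check: d/dx[3*sin(2*x**2 - x + 5/4)/2 - cos(x + 1) + 1] = 6*x*cos(2*x**2 - x + 5/4) + sin(x + 1) - 3*cos(2*x**2 - x + 5/4)/2 = G'(x).

G(x) = 3*sin(2*x**2 - x + 5/4)/2 - cos(x + 1) + 1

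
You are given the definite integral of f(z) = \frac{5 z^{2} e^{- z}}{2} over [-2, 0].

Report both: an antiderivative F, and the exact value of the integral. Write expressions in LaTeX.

Antiderivative: F(z) = - \frac{5 z^{2} e^{- z}}{2} - 5 z e^{- z} - 5 e^{- z}; value = -5 + 5 e^{2}

f has the shape u'v + uv' for u = - \frac{5 z^{2}}{2} - 5 z - 5 and v = e^{- z} — it is the derivative of the product u*v.
F(z) = - \frac{5 z^{2} e^{- z}}{2} - 5 z e^{- z} - 5 e^{- z} is an antiderivative of f.
Check: d/dz[- \frac{5 z^{2} e^{- z}}{2} - 5 z e^{- z} - 5 e^{- z}] = \frac{5 z^{2} e^{- z}}{2} = f(z).
F(0) = -5; F(-2) = - 5 e^{2}.
Integral = F(0) - F(-2) = -5 + 5 e^{2}.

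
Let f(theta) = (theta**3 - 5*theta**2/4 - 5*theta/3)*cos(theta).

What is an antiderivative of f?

An antiderivative is F(theta) = (12*theta**3*sin(theta) - 15*theta**2*sin(theta) + 36*theta**2*cos(theta) - 92*theta*sin(theta) - 30*theta*cos(theta) + 30*sin(theta) - 92*cos(theta))/12.

An antiderivative F(theta) passes only if d/dtheta[F] lands on f(theta) exactly.
Check: d/dtheta[(12*theta**3*sin(theta) - 15*theta**2*sin(theta) + 36*theta**2*cos(theta) - 92*theta*sin(theta) - 30*theta*cos(theta) + 30*sin(theta) - 92*cos(theta))/12] = theta**3*cos(theta) - 5*theta**2*cos(theta)/4 - 5*theta*cos(theta)/3, which equals f(theta).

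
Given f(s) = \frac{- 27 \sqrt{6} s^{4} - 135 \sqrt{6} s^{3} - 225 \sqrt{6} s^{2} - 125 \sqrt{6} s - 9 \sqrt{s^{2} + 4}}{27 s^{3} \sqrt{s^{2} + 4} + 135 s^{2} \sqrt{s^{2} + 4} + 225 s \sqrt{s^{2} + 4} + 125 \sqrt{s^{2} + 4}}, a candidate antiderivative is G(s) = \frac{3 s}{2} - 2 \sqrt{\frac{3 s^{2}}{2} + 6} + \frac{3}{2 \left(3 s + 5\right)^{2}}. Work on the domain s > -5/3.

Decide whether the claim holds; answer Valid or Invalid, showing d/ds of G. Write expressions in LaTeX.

Invalid: d/ds[G] - f = \frac{3}{2}, which is not 0.

d/ds[G] = \frac{- 54 \sqrt{6} s^{4} + 81 s^{3} \sqrt{s^{2} + 4} - 270 \sqrt{6} s^{3} + 405 s^{2} \sqrt{s^{2} + 4} - 450 \sqrt{6} s^{2} + 675 s \sqrt{s^{2} + 4} - 250 \sqrt{6} s + 357 \sqrt{s^{2} + 4}}{54 s^{3} \sqrt{s^{2} + 4} + 270 s^{2} \sqrt{s^{2} + 4} + 450 s \sqrt{s^{2} + 4} + 250 \sqrt{s^{2} + 4}}
d/ds[G] - f(s) = \frac{3}{2} != 0.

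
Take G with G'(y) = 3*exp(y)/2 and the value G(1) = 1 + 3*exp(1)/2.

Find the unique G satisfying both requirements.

Whatever form G(y) takes, its d/dy must return the stated G'(y).
A general antiderivative is 3*exp(y)/2 + C.
The condition gives C = 1 + 3*exp(1)/2 - (3*exp(1)/2) = 1.
So G(y) = (3*exp(y) + 2)/2.
Check: d/dy[(3*exp(y) + 2)/2] = 3*exp(y)/2 = G'(y).

G(y) = (3*exp(y) + 2)/2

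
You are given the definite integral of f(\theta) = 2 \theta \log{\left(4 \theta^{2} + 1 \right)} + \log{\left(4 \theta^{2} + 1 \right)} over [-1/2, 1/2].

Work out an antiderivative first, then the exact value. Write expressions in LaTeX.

Integrate term by term and add the pieces.
F(\theta) = - \theta^{2} - 2 \theta + \left(\theta^{2} + \theta\right) \log{\left(4 \theta^{2} + 1 \right)} + \frac{\log{\left(\theta^{2} + \frac{1}{4} \right)}}{4} + \operatorname{atan}{\left(2 \theta \right)} is an antiderivative of f.
Check: d/d\theta[- \theta^{2} - 2 \theta + \left(\theta^{2} + \theta\right) \log{\left(4 \theta^{2} + 1 \right)} + \frac{\log{\left(\theta^{2} + \frac{1}{4} \right)}}{4} + \operatorname{atan}{\left(2 \theta \right)}] = 2 \theta \log{\left(4 \theta^{2} + 1 \right)} + \log{\left(4 \theta^{2} + 1 \right)} = f(\theta).
F(1/2) = - \frac{5}{4} + \frac{\log{\left(2 \right)}}{2} + \frac{\pi}{4}; F(-1/2) = - \frac{\pi}{4} - \frac{\log{\left(2 \right)}}{2} + \frac{3}{4}.
Integral = F(1/2) - F(-1/2) = -2 + \log{\left(2 \right)} + \frac{\pi}{2}.

Antiderivative: F(\theta) = - \theta^{2} - 2 \theta + \left(\theta^{2} + \theta\right) \log{\left(4 \theta^{2} + 1 \right)} + \frac{\log{\left(\theta^{2} + \frac{1}{4} \right)}}{4} + \operatorname{atan}{\left(2 \theta \right)}; value = -2 + \log{\left(2 \right)} + \frac{\pi}{2}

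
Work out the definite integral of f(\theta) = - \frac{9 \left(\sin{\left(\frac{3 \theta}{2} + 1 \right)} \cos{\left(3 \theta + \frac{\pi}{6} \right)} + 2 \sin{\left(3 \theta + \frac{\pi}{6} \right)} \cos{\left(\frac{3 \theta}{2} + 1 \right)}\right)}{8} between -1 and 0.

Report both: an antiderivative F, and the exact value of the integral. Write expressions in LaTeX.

Antiderivative: F(\theta) = \frac{3 \cos{\left(\frac{3 \theta}{2} + 1 \right)} \cos{\left(3 \theta + \frac{\pi}{6} \right)}}{4}; value = \frac{3 \sqrt{3} \cos{\left(1 \right)}}{8} - \frac{3 \sin{\left(\frac{\pi}{3} + 3 \right)} \cos{\left(\frac{1}{2} \right)}}{4}

Recognize the product-rule pattern: f = u'v + uv' with u = \frac{3 \cos{\left(\frac{3 \theta}{2} + 1 \right)}}{4}, v = \cos{\left(3 \theta + \frac{\pi}{6} \right)}, so integration by parts undoes it.
F(\theta) = \frac{3 \cos{\left(\frac{3 \theta}{2} + 1 \right)} \cos{\left(3 \theta + \frac{\pi}{6} \right)}}{4} is an antiderivative of f.
Check: d/d\theta[\frac{3 \cos{\left(\frac{3 \theta}{2} + 1 \right)} \cos{\left(3 \theta + \frac{\pi}{6} \right)}}{4}] = - \frac{9 \sin{\left(\frac{3 \theta}{2} + 1 \right)} \cos{\left(3 \theta + \frac{\pi}{6} \right)}}{8} - \frac{9 \sin{\left(3 \theta + \frac{\pi}{6} \right)} \cos{\left(\frac{3 \theta}{2} + 1 \right)}}{4}, which equals f(\theta).
F(0) = \frac{3 \sqrt{3} \cos{\left(1 \right)}}{8}; F(-1) = \frac{3 \sin{\left(\frac{\pi}{3} + 3 \right)} \cos{\left(\frac{1}{2} \right)}}{4}.
Integral = F(0) - F(-1) = \frac{3 \sqrt{3} \cos{\left(1 \right)}}{8} - \frac{3 \sin{\left(\frac{\pi}{3} + 3 \right)} \cos{\left(\frac{1}{2} \right)}}{4}.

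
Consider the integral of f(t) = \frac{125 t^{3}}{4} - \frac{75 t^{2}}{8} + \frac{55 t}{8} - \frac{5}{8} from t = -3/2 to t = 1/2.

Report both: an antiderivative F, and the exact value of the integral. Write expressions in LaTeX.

Antiderivative: F(t) = \frac{125 t^{4}}{16} - \frac{25 t^{3}}{8} + \frac{55 t^{2}}{16} - \frac{5 t}{8}; value = - \frac{465}{8}

f matches the chain-rule pattern g'(h)*h' with inner function h(t) = \frac{5 t^{2}}{2} - \frac{t}{2} + \frac{1}{2}; substituting u = h(t) collapses the integral.
F(t) = \frac{125 t^{4}}{16} - \frac{25 t^{3}}{8} + \frac{55 t^{2}}{16} - \frac{5 t}{8} is an antiderivative of f.
Check: d/dt[\frac{125 t^{4}}{16} - \frac{25 t^{3}}{8} + \frac{55 t^{2}}{16} - \frac{5 t}{8}] = \frac{125 t^{3}}{4} - \frac{75 t^{2}}{8} + \frac{55 t}{8} - \frac{5}{8} = f(t).
F(1/2) = \frac{165}{256}; F(-3/2) = \frac{15045}{256}.
Integral = F(1/2) - F(-3/2) = - \frac{465}{8}.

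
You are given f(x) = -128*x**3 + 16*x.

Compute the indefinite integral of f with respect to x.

f matches the chain-rule pattern g'(h)*h' with inner function h(x) = 1/2 - 4*x**2; substituting u = h(x) collapses the integral.
Check: d/dx[-32*x**4 + 8*x**2] = -128*x**3 + 16*x = f(x).

F(x) = -32*x**4 + 8*x**2 + C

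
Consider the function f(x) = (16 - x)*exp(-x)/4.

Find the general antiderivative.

f has the shape u'v + uv' for u = x/4 - 15/4 and v = exp(-x) — it is the derivative of the product u*v.
Check: d/dx[x*exp(-x)/4 - 15*exp(-x)/4] = (16 - x)*exp(-x)/4 = f(x).

F(x) = x*exp(-x)/4 - 15*exp(-x)/4 + C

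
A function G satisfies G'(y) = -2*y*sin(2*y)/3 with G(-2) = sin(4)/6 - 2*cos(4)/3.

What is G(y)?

A first test for any G(y): its y-derivative must equal the given G'(y).
A general antiderivative is y*cos(2*y)/3 - sin(2*y)/6 + C.
The condition gives C = sin(4)/6 - 2*cos(4)/3 - (sin(4)/6 - 2*cos(4)/3) = 0.
So G(y) = (2*y*cos(2*y) - sin(2*y))/6.
Check: d/dy[(2*y*cos(2*y) - sin(2*y))/6] = -2*y*sin(2*y)/3 = G'(y).

G(y) = (2*y*cos(2*y) - sin(2*y))/6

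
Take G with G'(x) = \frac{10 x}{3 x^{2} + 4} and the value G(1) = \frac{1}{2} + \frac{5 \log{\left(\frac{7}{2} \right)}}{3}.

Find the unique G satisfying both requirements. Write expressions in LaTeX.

The substitution u = \frac{3 x^{2}}{2} + 2 works: G'(x) is exactly (dG/du)*(du/dx) for that inner function.
A general antiderivative is \frac{5 \log{\left(\frac{3 x^{2}}{2} + 2 \right)}}{3} + C.
The condition gives C = \frac{1}{2} + \frac{5 \log{\left(\frac{7}{2} \right)}}{3} - (\frac{5 \log{\left(\frac{7}{2} \right)}}{3}) = \frac{1}{2}.
So G(x) = \frac{10 \log{\left(\frac{3 x^{2}}{2} + 2 \right)} + 3}{6}.
Check: d/dx[\frac{10 \log{\left(\frac{3 x^{2}}{2} + 2 \right)} + 3}{6}] = \frac{10 x}{3 x^{2} + 4} = G'(x).

G(x) = \frac{10 \log{\left(\frac{3 x^{2}}{2} + 2 \right)} + 3}{6}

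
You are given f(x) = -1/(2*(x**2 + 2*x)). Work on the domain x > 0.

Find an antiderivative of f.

An antiderivative is F(x) = -log(x)/4 + log(x + 2)/4.

The denominator factors as 2*x*(x + 2); partial fractions split f into directly integrable pieces: 1/(4*(x + 2)) - 1/(4*x).
Check: d/dx[-log(x)/4 + log(x + 2)/4] = -1/(2*x**2 + 4*x), which equals f(x).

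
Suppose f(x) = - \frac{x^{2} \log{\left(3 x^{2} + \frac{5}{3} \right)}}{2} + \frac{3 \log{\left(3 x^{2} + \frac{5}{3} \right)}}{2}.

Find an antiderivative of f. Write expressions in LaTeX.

An antiderivative is F(x) = - \frac{27 x^{3} \log{\left(3 x^{2} + \frac{5}{3} \right)} - 18 x^{3} - 243 x \log{\left(3 x^{2} + \frac{5}{3} \right)} + 516 x - 172 \sqrt{5} \operatorname{atan}{\left(\frac{3 \sqrt{5} x}{5} \right)}}{162}.

Integrate term by term and add the pieces.
Check: d/dx[- \frac{27 x^{3} \log{\left(3 x^{2} + \frac{5}{3} \right)} - 18 x^{3} - 243 x \log{\left(3 x^{2} + \frac{5}{3} \right)} + 516 x - 172 \sqrt{5} \operatorname{atan}{\left(\frac{3 \sqrt{5} x}{5} \right)}}{162}] = - \frac{x^{2} \log{\left(3 x^{2} + \frac{5}{3} \right)}}{2} + \frac{3 \log{\left(3 x^{2} + \frac{5}{3} \right)}}{2} = f(x).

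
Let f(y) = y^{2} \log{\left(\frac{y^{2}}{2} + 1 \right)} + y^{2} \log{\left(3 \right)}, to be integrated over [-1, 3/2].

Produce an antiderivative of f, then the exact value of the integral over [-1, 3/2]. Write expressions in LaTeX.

Antiderivative: F(y) = \frac{3 y^{3} \log{\left(\frac{3 y^{2}}{2} + 3 \right)} - 2 y^{3} + 12 y - 12 \sqrt{2} \operatorname{atan}{\left(\frac{\sqrt{2} y}{2} \right)}}{9}; value = - \frac{4 \sqrt{2} \operatorname{atan}{\left(\frac{3 \sqrt{2}}{4} \right)}}{3} - \frac{4 \sqrt{2} \operatorname{atan}{\left(\frac{\sqrt{2}}{2} \right)}}{3} + \frac{\log{\left(\frac{9}{2} \right)}}{3} + \frac{9 \log{\left(\frac{51}{8} \right)}}{8} + \frac{85}{36}

Integrate term by term and add the pieces.
F(y) = \frac{3 y^{3} \log{\left(\frac{3 y^{2}}{2} + 3 \right)} - 2 y^{3} + 12 y - 12 \sqrt{2} \operatorname{atan}{\left(\frac{\sqrt{2} y}{2} \right)}}{9} is an antiderivative of f.
Check: d/dy[\frac{3 y^{3} \log{\left(\frac{3 y^{2}}{2} + 3 \right)} - 2 y^{3} + 12 y - 12 \sqrt{2} \operatorname{atan}{\left(\frac{\sqrt{2} y}{2} \right)}}{9}] = y^{2} \log{\left(\frac{y^{2}}{2} + 1 \right)} + y^{2} \log{\left(3 \right)} = f(y).
F(3/2) = - \frac{4 \sqrt{2} \operatorname{atan}{\left(\frac{3 \sqrt{2}}{4} \right)}}{3} + \frac{5}{4} + \frac{9 \log{\left(\frac{51}{8} \right)}}{8}; F(-1) = - \frac{10}{9} - \frac{\log{\left(\frac{9}{2} \right)}}{3} + \frac{4 \sqrt{2} \operatorname{atan}{\left(\frac{\sqrt{2}}{2} \right)}}{3}.
Integral = F(3/2) - F(-1) = - \frac{4 \sqrt{2} \operatorname{atan}{\left(\frac{3 \sqrt{2}}{4} \right)}}{3} - \frac{4 \sqrt{2} \operatorname{atan}{\left(\frac{\sqrt{2}}{2} \right)}}{3} + \frac{\log{\left(\frac{9}{2} \right)}}{3} + \frac{9 \log{\left(\frac{51}{8} \right)}}{8} + \frac{85}{36}.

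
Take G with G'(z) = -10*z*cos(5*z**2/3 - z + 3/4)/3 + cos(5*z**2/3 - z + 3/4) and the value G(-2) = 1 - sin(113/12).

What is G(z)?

The substitution u = 5*z**2/3 - z + 3/4 works: G'(z) is exactly (dG/du)*(du/dz) for that inner function.
A general antiderivative is -sin(5*z**2/3 - z + 3/4) + C.
The condition gives C = 1 - sin(113/12) - (-sin(113/12)) = 1.
So G(z) = 1 - sin(5*z**2/3 - z + 3/4).
Check: d/dz[1 - sin(5*z**2/3 - z + 3/4)] = -10*z*cos(5*z**2/3 - z + 3/4)/3 + cos(5*z**2/3 - z + 3/4) = G'(z).

G(z) = 1 - sin(5*z**2/3 - z + 3/4)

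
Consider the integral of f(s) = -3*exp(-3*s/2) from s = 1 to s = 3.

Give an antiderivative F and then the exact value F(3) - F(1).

Antiderivative: F(s) = 2*exp(-3*s/2); value = -2*exp(-3/2) + 2*exp(-9/2)

Whatever form F(s) takes, F'(s) = f(s) is non-negotiable.
F(s) = 2*exp(-3*s/2) is an antiderivative of f.
Check: d/ds[2*exp(-3*s/2)] = -3*exp(-3*s/2) = f(s).
F(3) = 2*exp(-9/2); F(1) = 2*exp(-3/2).
Integral = F(3) - F(1) = -2*exp(-3/2) + 2*exp(-9/2).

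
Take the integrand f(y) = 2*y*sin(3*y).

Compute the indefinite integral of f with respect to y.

F(y) = 2*(-3*y*cos(3*y) + sin(3*y))/9 + C

Recover f(y) by differentiating a candidate F(y); any mismatch rules it out.
Check: d/dy[2*(-3*y*cos(3*y) + sin(3*y))/9] = 2*y*sin(3*y) = f(y).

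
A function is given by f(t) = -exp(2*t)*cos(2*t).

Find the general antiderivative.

F(t) = (-sin(2*t) - cos(2*t))*exp(2*t)/4 + C

Differentiate the proposed F(t) back; it has to land on f(t) exactly.
Check: d/dt[(-sin(2*t) - cos(2*t))*exp(2*t)/4] = -exp(2*t)*cos(2*t) = f(t).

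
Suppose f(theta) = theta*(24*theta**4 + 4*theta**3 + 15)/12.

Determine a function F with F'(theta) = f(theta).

An antiderivative is F(theta) = theta**6/3 + theta**5/15 + 5*theta**2/8.

Any candidate F(theta) must reproduce f(theta) exactly when differentiated.
Check: d/dtheta[theta**6/3 + theta**5/15 + 5*theta**2/8] = 2*theta**5 + theta**4/3 + 5*theta/4, which equals f(theta).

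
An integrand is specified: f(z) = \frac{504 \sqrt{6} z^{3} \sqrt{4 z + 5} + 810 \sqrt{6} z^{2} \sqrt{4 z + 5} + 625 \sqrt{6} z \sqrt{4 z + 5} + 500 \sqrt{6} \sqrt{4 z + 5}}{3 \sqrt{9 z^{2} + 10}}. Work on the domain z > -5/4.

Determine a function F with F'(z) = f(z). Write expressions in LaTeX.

f has the shape u'v + uv' for u = 2 \left(4 z + 5\right)^{\frac{5}{2}} and v = \sqrt{\frac{3 z^{2}}{2} + \frac{5}{3}} — it is the derivative of the product u*v.
Check: d/dz[\frac{\sqrt{6} \left(4 z + 5\right)^{\frac{5}{2}} \sqrt{9 z^{2} + 10}}{3}] = \frac{504 \sqrt{6} z^{3} \sqrt{4 z + 5} + 810 \sqrt{6} z^{2} \sqrt{4 z + 5} + 625 \sqrt{6} z \sqrt{4 z + 5} + 500 \sqrt{6} \sqrt{4 z + 5}}{3 \sqrt{9 z^{2} + 10}} = f(z).

An antiderivative is F(z) = \frac{\sqrt{6} \left(4 z + 5\right)^{\frac{5}{2}} \sqrt{9 z^{2} + 10}}{3}.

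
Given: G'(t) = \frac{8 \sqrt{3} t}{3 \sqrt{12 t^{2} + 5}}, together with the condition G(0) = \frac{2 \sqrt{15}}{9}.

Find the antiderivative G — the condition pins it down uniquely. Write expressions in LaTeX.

G(t) = \frac{2 \sqrt{3} \sqrt{12 t^{2} + 5}}{9}

G'(t) matches the chain-rule pattern g'(h)*h' with inner function h(t) = 4 t^{2} + \frac{5}{3}; substituting u = h(t) collapses the integral.
A general antiderivative is \frac{2 \sqrt{4 t^{2} + \frac{5}{3}}}{3} + C.
The condition gives C = \frac{2 \sqrt{15}}{9} - (\frac{2 \sqrt{15}}{9}) = 0.
So G(t) = \frac{2 \sqrt{3} \sqrt{12 t^{2} + 5}}{9}.
Check: d/dt[\frac{2 \sqrt{3} \sqrt{12 t^{2} + 5}}{9}] = \frac{8 \sqrt{3} t}{3 \sqrt{12 t^{2} + 5}} = G'(t).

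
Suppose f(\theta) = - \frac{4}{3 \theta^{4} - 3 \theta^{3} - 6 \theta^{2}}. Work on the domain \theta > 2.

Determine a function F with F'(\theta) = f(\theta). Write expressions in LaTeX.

An antiderivative is F(\theta) = - \frac{\log{\left(\theta \right)}}{3} - \frac{\log{\left(\theta - 2 \right)}}{9} + \frac{4 \log{\left(\theta + 1 \right)}}{9} - \frac{2}{3 \theta}.

The denominator factors as 3 \theta^{2} \left(\theta - 2\right) \left(\theta + 1\right); partial fractions split f into directly integrable pieces: \frac{4}{9 \left(\theta + 1\right)} - \frac{1}{9 \left(\theta - 2\right)} - \frac{1}{3 \theta} + \frac{2}{3 \theta^{2}}.
Check: d/d\theta[- \frac{\log{\left(\theta \right)}}{3} - \frac{\log{\left(\theta - 2 \right)}}{9} + \frac{4 \log{\left(\theta + 1 \right)}}{9} - \frac{2}{3 \theta}] = - \frac{4}{3 \theta^{4} - 3 \theta^{3} - 6 \theta^{2}} = f(\theta).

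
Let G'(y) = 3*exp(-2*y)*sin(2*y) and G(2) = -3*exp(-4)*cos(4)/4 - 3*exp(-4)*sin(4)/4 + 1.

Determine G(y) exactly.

G(y) = (4*exp(2*y) - 3*sin(2*y) - 3*cos(2*y))*exp(-2*y)/4

Since d/dy undoes antidifferentiation here, G(y) must give back the stated G'(y).
A general antiderivative is -3*exp(-2*y)*sin(2*y)/4 - 3*exp(-2*y)*cos(2*y)/4 + C.
The condition gives C = -3*exp(-4)*cos(4)/4 - 3*exp(-4)*sin(4)/4 + 1 - (-3*exp(-4)*cos(4)/4 - 3*exp(-4)*sin(4)/4) = 1.
So G(y) = (4*exp(2*y) - 3*sin(2*y) - 3*cos(2*y))*exp(-2*y)/4.
Check: d/dy[(4*exp(2*y) - 3*sin(2*y) - 3*cos(2*y))*exp(-2*y)/4] = 3*exp(-2*y)*sin(2*y) = G'(y).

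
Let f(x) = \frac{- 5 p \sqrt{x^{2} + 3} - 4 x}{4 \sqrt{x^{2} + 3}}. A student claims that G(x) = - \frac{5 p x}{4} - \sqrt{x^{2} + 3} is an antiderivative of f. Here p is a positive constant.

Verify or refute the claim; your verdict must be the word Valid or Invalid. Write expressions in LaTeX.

d/dx[G] = \frac{- 5 p \sqrt{x^{2} + 3} - 4 x}{4 \sqrt{x^{2} + 3}}
This equals f(x) exactly, so the claim holds.

Valid - differentiating G returns exactly f.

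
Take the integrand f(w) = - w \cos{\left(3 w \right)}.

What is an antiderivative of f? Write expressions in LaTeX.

An antiderivative is F(w) = \frac{- 3 w \sin{\left(3 w \right)} - \cos{\left(3 w \right)}}{9}.

Since d/dw undoes antidifferentiation here, F'(w) = f(w) is required of F(w).
Check: d/dw[\frac{- 3 w \sin{\left(3 w \right)} - \cos{\left(3 w \right)}}{9}] = - w \cos{\left(3 w \right)} = f(w).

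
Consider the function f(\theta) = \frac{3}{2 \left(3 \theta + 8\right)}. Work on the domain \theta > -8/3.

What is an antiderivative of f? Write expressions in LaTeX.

For F(\theta) to be correct the identity F'(\theta) - f(\theta) = 0 must hold.
Check: d/d\theta[\frac{\log{\left(\frac{3 \theta}{2} + 4 \right)}}{2}] = \frac{3}{6 \theta + 16}, which equals f(\theta).

An antiderivative is F(\theta) = \frac{\log{\left(\frac{3 \theta}{2} + 4 \right)}}{2}.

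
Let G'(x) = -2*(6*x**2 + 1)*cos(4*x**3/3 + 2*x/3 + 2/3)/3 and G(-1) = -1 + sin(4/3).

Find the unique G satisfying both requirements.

The substitution u = 4*x**3/3 + 2*x/3 + 2/3 works: G'(x) is exactly (dG/du)*(du/dx) for that inner function.
A general antiderivative is -sin(4*x**3/3 + 2*x/3 + 2/3) + C.
The condition gives C = -1 + sin(4/3) - (sin(4/3)) = -1.
So G(x) = -sin(4*x**3/3 + 2*x/3 + 2/3) - 1.
Check: d/dx[-sin(4*x**3/3 + 2*x/3 + 2/3) - 1] = -4*x**2*cos(4*x**3/3 + 2*x/3 + 2/3) - 2*cos(4*x**3/3 + 2*x/3 + 2/3)/3, which equals G'(x).

G(x) = -sin(4*x**3/3 + 2*x/3 + 2/3) - 1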